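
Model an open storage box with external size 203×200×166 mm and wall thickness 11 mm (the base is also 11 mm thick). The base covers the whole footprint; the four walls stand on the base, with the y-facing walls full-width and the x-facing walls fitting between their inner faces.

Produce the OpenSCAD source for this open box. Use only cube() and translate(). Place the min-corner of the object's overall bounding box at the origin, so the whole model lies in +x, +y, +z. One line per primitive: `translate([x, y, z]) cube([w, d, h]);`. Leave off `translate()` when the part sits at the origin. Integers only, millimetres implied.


cube([203, 200, 11]);
translate([0, 0, 11]) cube([203, 11, 155]);
translate([0, 189, 11]) cube([203, 11, 155]);
translate([0, 11, 11]) cube([11, 178, 155]);
translate([192, 11, 11]) cube([11, 178, 155]);


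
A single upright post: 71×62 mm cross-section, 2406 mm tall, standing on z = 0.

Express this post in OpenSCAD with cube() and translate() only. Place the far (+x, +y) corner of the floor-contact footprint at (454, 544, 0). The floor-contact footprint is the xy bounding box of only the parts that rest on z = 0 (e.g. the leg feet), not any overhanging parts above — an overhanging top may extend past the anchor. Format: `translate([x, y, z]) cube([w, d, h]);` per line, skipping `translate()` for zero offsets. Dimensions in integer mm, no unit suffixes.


translate([383, 482, 0]) cube([71, 62, 2406]);


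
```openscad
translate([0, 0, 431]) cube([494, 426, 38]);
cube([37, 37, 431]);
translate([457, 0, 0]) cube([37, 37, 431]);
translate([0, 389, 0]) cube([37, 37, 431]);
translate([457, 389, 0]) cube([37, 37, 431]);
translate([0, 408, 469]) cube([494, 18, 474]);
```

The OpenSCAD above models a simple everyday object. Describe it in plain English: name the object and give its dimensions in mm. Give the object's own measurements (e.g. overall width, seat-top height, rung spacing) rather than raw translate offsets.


A chair. The seat is a 494×426×38 mm slab with its top at z = 469 mm, on four 37×37 mm corner legs (flush with the seat edges, standing on z = 0). A flat backrest 18 mm thick, 474 mm tall, spans the full seat width and rises from the seat top along its +y edge, rear face flush with the rear of the seat.


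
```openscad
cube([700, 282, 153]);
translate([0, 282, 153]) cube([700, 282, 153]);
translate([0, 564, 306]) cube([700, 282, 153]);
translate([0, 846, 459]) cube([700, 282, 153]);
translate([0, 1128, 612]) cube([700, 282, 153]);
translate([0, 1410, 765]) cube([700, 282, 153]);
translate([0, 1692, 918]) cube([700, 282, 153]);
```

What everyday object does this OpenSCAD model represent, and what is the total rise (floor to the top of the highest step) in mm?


A staircase. The total rise is 1071 mm.

7 identical blocks, each offset up and back from the previous — a staircase. Each step is 153 mm tall and there are 7 of them, so the total rise is 7 × 153 = 1071 mm.


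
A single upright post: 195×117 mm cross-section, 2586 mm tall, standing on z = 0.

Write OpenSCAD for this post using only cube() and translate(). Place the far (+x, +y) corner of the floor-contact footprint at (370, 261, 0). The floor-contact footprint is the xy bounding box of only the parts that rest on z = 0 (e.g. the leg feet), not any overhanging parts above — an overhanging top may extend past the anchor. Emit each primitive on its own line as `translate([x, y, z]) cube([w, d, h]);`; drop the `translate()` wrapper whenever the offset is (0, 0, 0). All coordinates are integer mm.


translate([175, 144, 0]) cube([195, 117, 2586]);


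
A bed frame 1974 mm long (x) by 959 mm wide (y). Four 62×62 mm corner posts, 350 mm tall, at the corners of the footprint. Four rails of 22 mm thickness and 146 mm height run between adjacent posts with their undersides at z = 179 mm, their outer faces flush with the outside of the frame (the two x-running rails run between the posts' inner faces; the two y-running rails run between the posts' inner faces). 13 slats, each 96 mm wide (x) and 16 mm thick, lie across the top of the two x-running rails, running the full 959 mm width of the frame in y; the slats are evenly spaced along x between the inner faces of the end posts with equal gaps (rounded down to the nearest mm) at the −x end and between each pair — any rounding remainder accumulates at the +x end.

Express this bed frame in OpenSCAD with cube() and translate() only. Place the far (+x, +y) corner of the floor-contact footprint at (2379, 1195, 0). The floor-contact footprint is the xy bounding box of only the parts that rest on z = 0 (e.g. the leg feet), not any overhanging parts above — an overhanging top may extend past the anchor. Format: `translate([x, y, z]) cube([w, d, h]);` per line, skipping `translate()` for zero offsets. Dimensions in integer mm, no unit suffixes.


// slat z = rail_z + rail_h = 179 + 146 = 325
// slat gap = ⌊(1850 − 13·96) / 14⌋ = 43
translate([405, 236, 0]) cube([62, 62, 350]);
translate([405, 1133, 0]) cube([62, 62, 350]);
translate([2317, 236, 0]) cube([62, 62, 350]);
translate([2317, 1133, 0]) cube([62, 62, 350]);
translate([467, 236, 179]) cube([1850, 22, 146]);
translate([467, 1173, 179]) cube([1850, 22, 146]);
translate([405, 298, 179]) cube([22, 835, 146]);
translate([2357, 298, 179]) cube([22, 835, 146]);
translate([510, 236, 325]) cube([96, 959, 16]);
translate([649, 236, 325]) cube([96, 959, 16]);
translate([788, 236, 325]) cube([96, 959, 16]);
translate([927, 236, 325]) cube([96, 959, 16]);
translate([1066, 236, 325]) cube([96, 959, 16]);
translate([1205, 236, 325]) cube([96, 959, 16]);
translate([1344, 236, 325]) cube([96, 959, 16]);
translate([1483, 236, 325]) cube([96, 959, 16]);
translate([1622, 236, 325]) cube([96, 959, 16]);
translate([1761, 236, 325]) cube([96, 959, 16]);
translate([1900, 236, 325]) cube([96, 959, 16]);
translate([2039, 236, 325]) cube([96, 959, 16]);
translate([2178, 236, 325]) cube([96, 959, 16]);


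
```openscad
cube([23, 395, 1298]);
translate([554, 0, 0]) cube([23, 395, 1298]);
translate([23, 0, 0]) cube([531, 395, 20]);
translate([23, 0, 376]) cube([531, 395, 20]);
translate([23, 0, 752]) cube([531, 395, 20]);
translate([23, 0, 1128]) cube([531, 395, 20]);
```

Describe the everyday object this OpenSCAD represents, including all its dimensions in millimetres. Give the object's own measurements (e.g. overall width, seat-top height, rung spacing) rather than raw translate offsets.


An open bookshelf. Two side panels, each 23 mm thick, 395 mm deep and 1298 mm tall, stand 577 mm apart (outside-to-outside). Between them sit 4 shelves, each 20 mm thick and 395 mm deep, spanning the full gap between the sides. The bottom shelf rests on the floor (its underside at z = 0) and the clear gap between one shelf's top and the next shelf's underside is 356 mm.


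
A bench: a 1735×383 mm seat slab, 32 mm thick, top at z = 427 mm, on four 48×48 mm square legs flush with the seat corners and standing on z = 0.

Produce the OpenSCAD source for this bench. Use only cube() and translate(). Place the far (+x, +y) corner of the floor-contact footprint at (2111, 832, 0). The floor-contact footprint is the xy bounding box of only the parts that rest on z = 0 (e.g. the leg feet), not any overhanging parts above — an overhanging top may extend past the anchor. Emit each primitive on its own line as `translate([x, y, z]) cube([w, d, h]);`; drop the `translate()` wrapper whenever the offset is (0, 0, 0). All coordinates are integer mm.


translate([376, 449, 395]) cube([1735, 383, 32]);
translate([376, 449, 0]) cube([48, 48, 395]);
translate([376, 784, 0]) cube([48, 48, 395]);
translate([2063, 449, 0]) cube([48, 48, 395]);
translate([2063, 784, 0]) cube([48, 48, 395]);


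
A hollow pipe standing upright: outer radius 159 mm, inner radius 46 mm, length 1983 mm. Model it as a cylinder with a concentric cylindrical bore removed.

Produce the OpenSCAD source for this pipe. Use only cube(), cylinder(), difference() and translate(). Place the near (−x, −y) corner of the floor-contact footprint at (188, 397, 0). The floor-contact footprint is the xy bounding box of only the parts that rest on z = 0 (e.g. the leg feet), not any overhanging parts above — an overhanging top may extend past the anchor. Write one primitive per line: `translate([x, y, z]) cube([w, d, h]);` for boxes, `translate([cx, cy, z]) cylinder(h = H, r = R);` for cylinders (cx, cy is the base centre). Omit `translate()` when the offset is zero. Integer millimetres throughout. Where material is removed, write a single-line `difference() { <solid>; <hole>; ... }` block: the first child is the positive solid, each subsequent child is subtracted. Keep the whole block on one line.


difference() { translate([347, 556, 0]) cylinder(h = 1983, r = 159); translate([347, 556, 0]) cylinder(h = 1983, r = 46); }


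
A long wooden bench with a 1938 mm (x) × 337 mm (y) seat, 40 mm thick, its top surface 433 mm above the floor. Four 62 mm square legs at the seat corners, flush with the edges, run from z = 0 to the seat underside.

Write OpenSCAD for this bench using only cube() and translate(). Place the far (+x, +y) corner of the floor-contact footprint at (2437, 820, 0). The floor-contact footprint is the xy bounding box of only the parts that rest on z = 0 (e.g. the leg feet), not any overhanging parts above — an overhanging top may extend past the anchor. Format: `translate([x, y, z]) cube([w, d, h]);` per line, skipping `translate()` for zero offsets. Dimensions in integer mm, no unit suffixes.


translate([499, 483, 393]) cube([1938, 337, 40]);
translate([499, 483, 0]) cube([62, 62, 393]);
translate([499, 758, 0]) cube([62, 62, 393]);
translate([2375, 483, 0]) cube([62, 62, 393]);
translate([2375, 758, 0]) cube([62, 62, 393]);


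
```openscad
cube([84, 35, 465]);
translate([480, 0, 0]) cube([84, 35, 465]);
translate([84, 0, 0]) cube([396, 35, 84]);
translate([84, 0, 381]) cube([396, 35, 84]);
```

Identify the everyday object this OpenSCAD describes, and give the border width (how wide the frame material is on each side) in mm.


A picture frame. The border width is 84 mm.

Four thin pieces enclosing a rectangular opening — a picture frame. The two full-height stiles are 465 mm tall; the top rail sits at z = 381 and is 84 mm tall, so the border above the opening is 465 − 381 = 84 mm, matching the stile x-width.


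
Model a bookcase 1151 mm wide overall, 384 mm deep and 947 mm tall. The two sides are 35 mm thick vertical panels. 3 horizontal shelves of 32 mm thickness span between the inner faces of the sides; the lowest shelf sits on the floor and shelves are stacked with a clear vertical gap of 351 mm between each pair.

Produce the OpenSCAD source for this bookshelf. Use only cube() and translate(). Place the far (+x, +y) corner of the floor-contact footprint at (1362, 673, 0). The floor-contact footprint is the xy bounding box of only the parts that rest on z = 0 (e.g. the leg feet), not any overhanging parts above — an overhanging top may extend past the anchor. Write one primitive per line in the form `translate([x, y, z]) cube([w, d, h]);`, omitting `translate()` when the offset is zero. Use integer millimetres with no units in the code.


translate([211, 289, 0]) cube([35, 384, 947]);
translate([1327, 289, 0]) cube([35, 384, 947]);
translate([246, 289, 0]) cube([1081, 384, 32]);
translate([246, 289, 383]) cube([1081, 384, 32]);
translate([246, 289, 766]) cube([1081, 384, 32]);


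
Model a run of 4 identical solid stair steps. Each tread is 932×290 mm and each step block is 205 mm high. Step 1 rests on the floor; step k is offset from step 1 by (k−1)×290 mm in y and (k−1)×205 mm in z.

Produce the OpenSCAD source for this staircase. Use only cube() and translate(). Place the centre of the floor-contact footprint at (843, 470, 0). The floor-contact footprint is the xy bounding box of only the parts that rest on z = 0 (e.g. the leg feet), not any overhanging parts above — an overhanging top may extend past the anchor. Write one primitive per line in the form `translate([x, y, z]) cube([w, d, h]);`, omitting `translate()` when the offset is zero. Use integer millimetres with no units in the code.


translate([377, 325, 0]) cube([932, 290, 205]);
translate([377, 615, 205]) cube([932, 290, 205]);
translate([377, 905, 410]) cube([932, 290, 205]);
translate([377, 1195, 615]) cube([932, 290, 205]);


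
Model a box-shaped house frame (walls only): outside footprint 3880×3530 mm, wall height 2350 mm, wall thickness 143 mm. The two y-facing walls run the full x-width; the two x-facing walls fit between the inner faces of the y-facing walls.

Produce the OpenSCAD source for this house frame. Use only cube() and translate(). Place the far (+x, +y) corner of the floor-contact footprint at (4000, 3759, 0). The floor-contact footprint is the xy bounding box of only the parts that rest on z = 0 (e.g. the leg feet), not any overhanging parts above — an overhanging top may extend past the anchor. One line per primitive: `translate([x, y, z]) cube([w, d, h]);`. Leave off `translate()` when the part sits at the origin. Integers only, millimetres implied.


translate([120, 229, 0]) cube([3880, 143, 2350]);
translate([120, 3616, 0]) cube([3880, 143, 2350]);
translate([120, 372, 0]) cube([143, 3244, 2350]);
translate([3857, 372, 0]) cube([143, 3244, 2350]);


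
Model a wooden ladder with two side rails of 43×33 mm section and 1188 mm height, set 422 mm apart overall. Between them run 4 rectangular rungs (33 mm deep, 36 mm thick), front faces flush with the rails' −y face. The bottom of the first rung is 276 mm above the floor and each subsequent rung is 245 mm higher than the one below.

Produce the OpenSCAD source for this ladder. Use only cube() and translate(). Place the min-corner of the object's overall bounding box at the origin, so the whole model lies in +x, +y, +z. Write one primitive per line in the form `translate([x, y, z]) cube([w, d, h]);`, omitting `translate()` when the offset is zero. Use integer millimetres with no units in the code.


cube([43, 33, 1188]);
translate([379, 0, 0]) cube([43, 33, 1188]);
translate([43, 0, 276]) cube([336, 33, 36]);
translate([43, 0, 521]) cube([336, 33, 36]);
translate([43, 0, 766]) cube([336, 33, 36]);
translate([43, 0, 1011]) cube([336, 33, 36]);


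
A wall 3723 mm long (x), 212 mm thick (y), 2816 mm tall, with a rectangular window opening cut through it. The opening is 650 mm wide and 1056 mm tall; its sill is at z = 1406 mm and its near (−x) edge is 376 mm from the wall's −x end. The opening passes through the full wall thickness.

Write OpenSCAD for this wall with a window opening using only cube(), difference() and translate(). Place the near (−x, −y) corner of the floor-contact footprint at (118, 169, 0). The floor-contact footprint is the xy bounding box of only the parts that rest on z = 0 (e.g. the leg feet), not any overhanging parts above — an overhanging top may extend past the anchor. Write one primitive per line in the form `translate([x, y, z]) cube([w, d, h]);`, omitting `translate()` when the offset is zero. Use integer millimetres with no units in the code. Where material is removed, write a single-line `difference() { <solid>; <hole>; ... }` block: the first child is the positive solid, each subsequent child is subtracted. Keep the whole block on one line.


difference() { translate([118, 169, 0]) cube([3723, 212, 2816]); translate([494, 169, 1406]) cube([650, 212, 1056]); }


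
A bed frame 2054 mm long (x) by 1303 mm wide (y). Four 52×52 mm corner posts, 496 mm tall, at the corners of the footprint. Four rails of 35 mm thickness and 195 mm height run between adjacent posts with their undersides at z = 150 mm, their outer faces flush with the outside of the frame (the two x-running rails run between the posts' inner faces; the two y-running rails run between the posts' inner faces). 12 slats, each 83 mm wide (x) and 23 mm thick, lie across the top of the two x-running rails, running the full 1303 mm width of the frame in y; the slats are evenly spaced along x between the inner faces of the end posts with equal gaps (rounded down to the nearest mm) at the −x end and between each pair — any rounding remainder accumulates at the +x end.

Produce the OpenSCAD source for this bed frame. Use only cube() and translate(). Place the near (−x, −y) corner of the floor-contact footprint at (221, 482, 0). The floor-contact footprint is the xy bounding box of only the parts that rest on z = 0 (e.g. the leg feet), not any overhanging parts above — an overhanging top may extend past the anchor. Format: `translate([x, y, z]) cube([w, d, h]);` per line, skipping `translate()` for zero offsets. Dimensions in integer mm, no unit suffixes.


translate([221, 482, 0]) cube([52, 52, 496]);
translate([221, 1733, 0]) cube([52, 52, 496]);
translate([2223, 482, 0]) cube([52, 52, 496]);
translate([2223, 1733, 0]) cube([52, 52, 496]);
translate([273, 482, 150]) cube([1950, 35, 195]);
translate([273, 1750, 150]) cube([1950, 35, 195]);
translate([221, 534, 150]) cube([35, 1199, 195]);
translate([2240, 534, 150]) cube([35, 1199, 195]);
translate([346, 482, 345]) cube([83, 1303, 23]);
translate([502, 482, 345]) cube([83, 1303, 23]);
translate([658, 482, 345]) cube([83, 1303, 23]);
translate([814, 482, 345]) cube([83, 1303, 23]);
translate([970, 482, 345]) cube([83, 1303, 23]);
translate([1126, 482, 345]) cube([83, 1303, 23]);
translate([1282, 482, 345]) cube([83, 1303, 23]);
translate([1438, 482, 345]) cube([83, 1303, 23]);
translate([1594, 482, 345]) cube([83, 1303, 23]);
translate([1750, 482, 345]) cube([83, 1303, 23]);
translate([1906, 482, 345]) cube([83, 1303, 23]);
translate([2062, 482, 345]) cube([83, 1303, 23]);


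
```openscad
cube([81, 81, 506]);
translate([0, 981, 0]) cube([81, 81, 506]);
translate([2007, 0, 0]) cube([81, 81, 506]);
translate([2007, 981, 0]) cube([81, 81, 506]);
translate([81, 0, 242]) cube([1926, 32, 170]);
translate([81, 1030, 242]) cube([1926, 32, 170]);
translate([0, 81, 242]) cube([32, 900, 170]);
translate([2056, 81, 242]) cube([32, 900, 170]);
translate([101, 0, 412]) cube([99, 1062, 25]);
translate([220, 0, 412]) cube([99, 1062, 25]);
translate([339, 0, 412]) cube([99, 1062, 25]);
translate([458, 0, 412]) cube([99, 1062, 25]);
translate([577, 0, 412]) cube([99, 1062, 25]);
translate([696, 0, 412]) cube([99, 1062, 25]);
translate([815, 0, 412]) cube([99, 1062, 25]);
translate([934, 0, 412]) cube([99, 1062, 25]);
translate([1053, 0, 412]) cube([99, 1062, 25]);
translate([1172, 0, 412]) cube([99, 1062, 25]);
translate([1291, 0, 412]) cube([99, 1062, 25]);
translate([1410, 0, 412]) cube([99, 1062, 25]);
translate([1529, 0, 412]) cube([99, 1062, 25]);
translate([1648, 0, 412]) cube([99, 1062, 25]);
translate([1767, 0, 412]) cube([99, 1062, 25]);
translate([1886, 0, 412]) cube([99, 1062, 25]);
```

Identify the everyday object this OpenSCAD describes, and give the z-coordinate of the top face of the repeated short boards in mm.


A bed frame. The slat-top height is 437 mm.

Four posts, four rails, and a row of slats — a bed frame. Slats sit on the rails at z = 242 + 170 = 412; with slat thickness 25, the top is 437 mm.


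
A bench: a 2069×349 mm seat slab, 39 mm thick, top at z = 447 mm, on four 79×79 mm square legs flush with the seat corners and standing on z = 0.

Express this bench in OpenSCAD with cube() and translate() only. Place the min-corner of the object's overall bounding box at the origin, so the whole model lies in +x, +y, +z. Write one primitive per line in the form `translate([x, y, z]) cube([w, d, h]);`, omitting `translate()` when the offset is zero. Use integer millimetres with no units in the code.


translate([0, 0, 408]) cube([2069, 349, 39]);
cube([79, 79, 408]);
translate([0, 270, 0]) cube([79, 79, 408]);
translate([1990, 0, 0]) cube([79, 79, 408]);
translate([1990, 270, 0]) cube([79, 79, 408]);


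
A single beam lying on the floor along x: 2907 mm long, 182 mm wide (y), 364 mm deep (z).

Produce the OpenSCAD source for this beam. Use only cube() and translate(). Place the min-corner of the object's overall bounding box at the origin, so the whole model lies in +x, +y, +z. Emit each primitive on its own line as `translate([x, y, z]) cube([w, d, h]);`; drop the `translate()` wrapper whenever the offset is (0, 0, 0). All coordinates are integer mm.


cube([2907, 182, 364]);


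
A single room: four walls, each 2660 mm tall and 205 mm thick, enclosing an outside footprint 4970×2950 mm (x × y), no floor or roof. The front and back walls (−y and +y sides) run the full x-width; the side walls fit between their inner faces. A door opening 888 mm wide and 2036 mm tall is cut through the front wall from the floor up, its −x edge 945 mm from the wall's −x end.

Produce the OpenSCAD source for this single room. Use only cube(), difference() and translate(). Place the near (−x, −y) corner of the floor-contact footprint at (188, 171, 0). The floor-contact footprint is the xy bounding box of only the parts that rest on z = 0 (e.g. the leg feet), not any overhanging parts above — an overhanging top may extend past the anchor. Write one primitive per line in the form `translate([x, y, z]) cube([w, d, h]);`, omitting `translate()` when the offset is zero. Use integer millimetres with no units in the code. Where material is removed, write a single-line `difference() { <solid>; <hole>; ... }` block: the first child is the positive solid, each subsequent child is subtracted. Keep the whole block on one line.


difference() { translate([188, 171, 0]) cube([4970, 205, 2660]); translate([1133, 171, 0]) cube([888, 205, 2036]); }
translate([188, 2916, 0]) cube([4970, 205, 2660]);
translate([188, 376, 0]) cube([205, 2540, 2660]);
translate([4953, 376, 0]) cube([205, 2540, 2660]);


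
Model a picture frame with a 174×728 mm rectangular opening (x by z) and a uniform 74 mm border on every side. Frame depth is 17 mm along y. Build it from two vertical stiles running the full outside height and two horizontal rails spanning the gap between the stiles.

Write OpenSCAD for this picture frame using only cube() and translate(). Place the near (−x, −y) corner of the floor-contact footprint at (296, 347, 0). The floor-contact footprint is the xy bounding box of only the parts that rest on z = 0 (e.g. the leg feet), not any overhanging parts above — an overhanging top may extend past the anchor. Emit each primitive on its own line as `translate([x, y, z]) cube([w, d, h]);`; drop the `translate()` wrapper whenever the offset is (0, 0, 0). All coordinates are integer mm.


translate([296, 347, 0]) cube([74, 17, 876]);
translate([544, 347, 0]) cube([74, 17, 876]);
translate([370, 347, 0]) cube([174, 17, 74]);
translate([370, 347, 802]) cube([174, 17, 74]);


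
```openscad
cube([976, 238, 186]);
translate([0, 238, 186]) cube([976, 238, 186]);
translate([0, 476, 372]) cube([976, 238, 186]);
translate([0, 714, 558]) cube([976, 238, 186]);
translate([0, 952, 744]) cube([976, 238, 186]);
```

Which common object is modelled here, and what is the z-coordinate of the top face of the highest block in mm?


A staircase. The total rise is 930 mm.

5 identical blocks, each offset up and back from the previous — a staircase. Each step is 186 mm tall and there are 5 of them, so the total rise is 5 × 186 = 930 mm.


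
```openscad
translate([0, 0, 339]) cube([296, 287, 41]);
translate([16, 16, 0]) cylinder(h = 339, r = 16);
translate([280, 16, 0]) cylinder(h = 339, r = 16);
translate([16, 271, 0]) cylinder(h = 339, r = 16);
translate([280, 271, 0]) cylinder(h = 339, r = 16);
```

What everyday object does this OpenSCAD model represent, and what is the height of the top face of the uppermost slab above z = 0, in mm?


A stool. The seat height is 380 mm.

A 296×287×41 slab at z = 339 on four corner cylinders — a stool. The seat top is 339 + 41 = 380 mm.


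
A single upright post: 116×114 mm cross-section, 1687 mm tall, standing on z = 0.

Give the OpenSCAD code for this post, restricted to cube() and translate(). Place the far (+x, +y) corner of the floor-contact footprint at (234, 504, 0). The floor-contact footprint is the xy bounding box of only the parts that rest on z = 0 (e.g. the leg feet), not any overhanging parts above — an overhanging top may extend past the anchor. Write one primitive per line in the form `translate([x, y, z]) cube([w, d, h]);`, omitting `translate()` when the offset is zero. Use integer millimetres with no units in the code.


translate([118, 390, 0]) cube([116, 114, 1687]);


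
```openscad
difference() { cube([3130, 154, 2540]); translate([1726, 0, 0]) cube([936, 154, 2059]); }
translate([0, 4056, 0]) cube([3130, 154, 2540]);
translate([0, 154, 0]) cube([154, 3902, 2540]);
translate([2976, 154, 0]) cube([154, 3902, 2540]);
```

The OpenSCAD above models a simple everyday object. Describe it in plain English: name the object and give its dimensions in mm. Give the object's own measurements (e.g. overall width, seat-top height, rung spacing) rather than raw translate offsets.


A single room: four walls, each 2540 mm tall and 154 mm thick, enclosing an outside footprint 3130×4210 mm (x × y), no floor or roof. The front and back walls (−y and +y sides) run the full x-width; the side walls fit between their inner faces. A door opening 936 mm wide and 2059 mm tall is cut through the front wall from the floor up, its −x edge 1726 mm from the wall's −x end.


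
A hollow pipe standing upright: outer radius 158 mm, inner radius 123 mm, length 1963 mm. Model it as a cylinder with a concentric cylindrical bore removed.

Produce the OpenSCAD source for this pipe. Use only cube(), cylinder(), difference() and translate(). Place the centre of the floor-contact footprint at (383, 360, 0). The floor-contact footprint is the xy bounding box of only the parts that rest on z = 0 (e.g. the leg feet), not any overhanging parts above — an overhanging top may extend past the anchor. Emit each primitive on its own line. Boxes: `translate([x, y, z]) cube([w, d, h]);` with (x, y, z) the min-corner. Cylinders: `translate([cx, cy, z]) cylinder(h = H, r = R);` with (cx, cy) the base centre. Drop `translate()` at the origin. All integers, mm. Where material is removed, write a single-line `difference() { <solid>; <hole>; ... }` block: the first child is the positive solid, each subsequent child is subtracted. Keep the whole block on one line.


difference() { translate([383, 360, 0]) cylinder(h = 1963, r = 158); translate([383, 360, 0]) cylinder(h = 1963, r = 123); }


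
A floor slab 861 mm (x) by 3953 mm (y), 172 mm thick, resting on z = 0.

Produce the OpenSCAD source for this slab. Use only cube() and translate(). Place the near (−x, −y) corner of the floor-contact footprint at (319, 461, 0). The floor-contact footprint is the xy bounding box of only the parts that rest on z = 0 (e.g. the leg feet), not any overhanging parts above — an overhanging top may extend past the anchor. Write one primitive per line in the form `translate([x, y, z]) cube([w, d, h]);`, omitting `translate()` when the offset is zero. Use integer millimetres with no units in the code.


translate([319, 461, 0]) cube([861, 3953, 172]);


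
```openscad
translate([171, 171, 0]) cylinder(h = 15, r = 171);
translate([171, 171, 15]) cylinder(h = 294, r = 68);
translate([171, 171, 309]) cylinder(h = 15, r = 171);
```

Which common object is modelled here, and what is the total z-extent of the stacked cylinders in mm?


A spool. The overall height is 324 mm.

Three coaxial cylinders, large–small–large — a spool. Two 15 mm flanges and a 294 mm core give 15 + 294 + 15 = 324 mm.


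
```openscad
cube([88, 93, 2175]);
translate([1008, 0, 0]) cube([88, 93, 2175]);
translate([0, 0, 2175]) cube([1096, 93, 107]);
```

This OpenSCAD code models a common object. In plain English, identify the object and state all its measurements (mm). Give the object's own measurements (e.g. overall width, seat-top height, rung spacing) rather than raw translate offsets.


A door frame. The clear opening is 920 mm wide and 2175 mm high. Two 88 mm wide jambs, 93 mm deep, stand either side of the opening from the floor to the top of the opening. A 107 mm thick head sits across the top of both jambs, spanning the full outside width of the frame.


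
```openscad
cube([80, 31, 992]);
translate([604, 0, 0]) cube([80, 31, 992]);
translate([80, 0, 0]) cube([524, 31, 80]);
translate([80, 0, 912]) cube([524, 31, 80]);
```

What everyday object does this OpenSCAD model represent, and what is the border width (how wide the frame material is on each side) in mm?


A picture frame. The border width is 80 mm.

Four thin pieces enclosing a rectangular opening — a picture frame. The two full-height stiles are 992 mm tall; the top rail sits at z = 912 and is 80 mm tall, so the border above the opening is 992 − 912 = 80 mm, matching the stile x-width.


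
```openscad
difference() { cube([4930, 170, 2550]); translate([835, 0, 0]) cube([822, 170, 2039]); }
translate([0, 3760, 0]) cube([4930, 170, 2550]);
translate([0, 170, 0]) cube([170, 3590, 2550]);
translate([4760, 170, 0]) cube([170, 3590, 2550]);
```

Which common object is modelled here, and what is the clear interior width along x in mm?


A single room. The interior width is 4590 mm.

Four walls enclosing a rectangle with a door in the front wall — a room. Outside width 4930 minus two 170 mm walls gives 4590 mm.


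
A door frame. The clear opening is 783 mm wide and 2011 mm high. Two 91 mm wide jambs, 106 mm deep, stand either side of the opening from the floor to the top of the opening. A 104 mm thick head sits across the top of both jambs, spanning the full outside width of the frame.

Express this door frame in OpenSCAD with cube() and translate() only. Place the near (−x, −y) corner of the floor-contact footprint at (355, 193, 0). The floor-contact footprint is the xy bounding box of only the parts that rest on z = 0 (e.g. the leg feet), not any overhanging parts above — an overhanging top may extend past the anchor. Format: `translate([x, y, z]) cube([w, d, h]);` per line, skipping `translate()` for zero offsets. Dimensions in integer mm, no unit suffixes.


translate([355, 193, 0]) cube([91, 106, 2011]);
translate([1229, 193, 0]) cube([91, 106, 2011]);
translate([355, 193, 2011]) cube([965, 106, 104]);


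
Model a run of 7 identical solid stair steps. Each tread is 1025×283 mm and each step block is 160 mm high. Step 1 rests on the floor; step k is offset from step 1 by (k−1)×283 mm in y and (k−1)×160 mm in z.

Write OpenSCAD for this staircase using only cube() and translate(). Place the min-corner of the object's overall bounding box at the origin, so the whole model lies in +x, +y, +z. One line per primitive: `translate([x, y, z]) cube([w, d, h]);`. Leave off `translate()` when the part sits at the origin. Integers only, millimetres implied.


cube([1025, 283, 160]);
translate([0, 283, 160]) cube([1025, 283, 160]);
translate([0, 566, 320]) cube([1025, 283, 160]);
translate([0, 849, 480]) cube([1025, 283, 160]);
translate([0, 1132, 640]) cube([1025, 283, 160]);
translate([0, 1415, 800]) cube([1025, 283, 160]);
translate([0, 1698, 960]) cube([1025, 283, 160]);


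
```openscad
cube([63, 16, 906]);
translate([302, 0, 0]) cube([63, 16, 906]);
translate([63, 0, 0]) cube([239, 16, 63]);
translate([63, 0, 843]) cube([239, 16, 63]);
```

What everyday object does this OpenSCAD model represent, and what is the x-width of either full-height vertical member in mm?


A picture frame. The border width is 63 mm.

Four thin pieces enclosing a rectangular opening — a picture frame. The two full-height stiles are 906 mm tall; the top rail sits at z = 843 and is 63 mm tall, so the border above the opening is 906 − 843 = 63 mm, matching the stile x-width.


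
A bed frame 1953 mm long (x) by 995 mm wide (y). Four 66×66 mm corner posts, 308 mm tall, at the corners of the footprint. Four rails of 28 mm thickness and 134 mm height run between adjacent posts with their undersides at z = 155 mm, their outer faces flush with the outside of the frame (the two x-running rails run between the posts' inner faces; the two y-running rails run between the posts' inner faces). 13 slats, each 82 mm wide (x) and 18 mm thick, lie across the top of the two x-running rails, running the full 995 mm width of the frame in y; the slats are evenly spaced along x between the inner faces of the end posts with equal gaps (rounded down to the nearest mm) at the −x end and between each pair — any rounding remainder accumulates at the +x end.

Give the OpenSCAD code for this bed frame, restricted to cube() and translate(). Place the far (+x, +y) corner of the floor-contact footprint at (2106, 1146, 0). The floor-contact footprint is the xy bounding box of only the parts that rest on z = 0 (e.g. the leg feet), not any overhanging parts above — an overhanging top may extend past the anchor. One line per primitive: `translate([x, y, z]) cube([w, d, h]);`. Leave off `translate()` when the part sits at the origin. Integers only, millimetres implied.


translate([153, 151, 0]) cube([66, 66, 308]);
translate([153, 1080, 0]) cube([66, 66, 308]);
translate([2040, 151, 0]) cube([66, 66, 308]);
translate([2040, 1080, 0]) cube([66, 66, 308]);
translate([219, 151, 155]) cube([1821, 28, 134]);
translate([219, 1118, 155]) cube([1821, 28, 134]);
translate([153, 217, 155]) cube([28, 863, 134]);
translate([2078, 217, 155]) cube([28, 863, 134]);
translate([272, 151, 289]) cube([82, 995, 18]);
translate([407, 151, 289]) cube([82, 995, 18]);
translate([542, 151, 289]) cube([82, 995, 18]);
translate([677, 151, 289]) cube([82, 995, 18]);
translate([812, 151, 289]) cube([82, 995, 18]);
translate([947, 151, 289]) cube([82, 995, 18]);
translate([1082, 151, 289]) cube([82, 995, 18]);
translate([1217, 151, 289]) cube([82, 995, 18]);
translate([1352, 151, 289]) cube([82, 995, 18]);
translate([1487, 151, 289]) cube([82, 995, 18]);
translate([1622, 151, 289]) cube([82, 995, 18]);
translate([1757, 151, 289]) cube([82, 995, 18]);
translate([1892, 151, 289]) cube([82, 995, 18]);


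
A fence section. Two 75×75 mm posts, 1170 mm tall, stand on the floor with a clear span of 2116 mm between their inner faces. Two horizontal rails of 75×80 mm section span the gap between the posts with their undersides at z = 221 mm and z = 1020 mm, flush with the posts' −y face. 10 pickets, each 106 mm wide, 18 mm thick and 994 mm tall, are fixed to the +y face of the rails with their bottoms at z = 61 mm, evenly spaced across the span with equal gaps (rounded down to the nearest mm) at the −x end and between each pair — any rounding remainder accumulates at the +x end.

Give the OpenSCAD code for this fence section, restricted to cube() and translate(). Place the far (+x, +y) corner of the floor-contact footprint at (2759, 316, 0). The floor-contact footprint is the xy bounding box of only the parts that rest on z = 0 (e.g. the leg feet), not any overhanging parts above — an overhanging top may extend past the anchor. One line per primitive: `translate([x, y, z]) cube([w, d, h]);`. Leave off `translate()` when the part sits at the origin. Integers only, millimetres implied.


translate([493, 241, 0]) cube([75, 75, 1170]);
translate([2684, 241, 0]) cube([75, 75, 1170]);
translate([568, 241, 221]) cube([2116, 75, 80]);
translate([568, 241, 1020]) cube([2116, 75, 80]);
translate([664, 316, 61]) cube([106, 18, 994]);
translate([866, 316, 61]) cube([106, 18, 994]);
translate([1068, 316, 61]) cube([106, 18, 994]);
translate([1270, 316, 61]) cube([106, 18, 994]);
translate([1472, 316, 61]) cube([106, 18, 994]);
translate([1674, 316, 61]) cube([106, 18, 994]);
translate([1876, 316, 61]) cube([106, 18, 994]);
translate([2078, 316, 61]) cube([106, 18, 994]);
translate([2280, 316, 61]) cube([106, 18, 994]);
translate([2482, 316, 61]) cube([106, 18, 994]);


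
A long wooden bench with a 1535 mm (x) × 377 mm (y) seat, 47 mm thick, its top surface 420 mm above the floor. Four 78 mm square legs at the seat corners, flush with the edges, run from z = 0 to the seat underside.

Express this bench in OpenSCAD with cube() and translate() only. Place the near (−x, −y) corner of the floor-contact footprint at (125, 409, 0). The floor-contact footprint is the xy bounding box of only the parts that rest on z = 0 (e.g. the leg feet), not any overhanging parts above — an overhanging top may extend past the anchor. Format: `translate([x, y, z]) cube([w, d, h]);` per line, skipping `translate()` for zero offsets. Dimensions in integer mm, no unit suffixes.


// leg_h = 420 − 47 = 373
translate([125, 409, 373]) cube([1535, 377, 47]);
translate([125, 409, 0]) cube([78, 78, 373]);
translate([125, 708, 0]) cube([78, 78, 373]);
translate([1582, 409, 0]) cube([78, 78, 373]);
translate([1582, 708, 0]) cube([78, 78, 373]);


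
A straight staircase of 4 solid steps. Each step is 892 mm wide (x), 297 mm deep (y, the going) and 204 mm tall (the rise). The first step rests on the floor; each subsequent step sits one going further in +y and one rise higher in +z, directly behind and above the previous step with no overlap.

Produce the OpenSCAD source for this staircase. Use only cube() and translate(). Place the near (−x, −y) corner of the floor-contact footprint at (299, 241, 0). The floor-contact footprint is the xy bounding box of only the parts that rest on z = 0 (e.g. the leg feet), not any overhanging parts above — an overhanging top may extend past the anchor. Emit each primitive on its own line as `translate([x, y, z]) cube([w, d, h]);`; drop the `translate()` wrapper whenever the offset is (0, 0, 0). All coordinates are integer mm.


translate([299, 241, 0]) cube([892, 297, 204]);
translate([299, 538, 204]) cube([892, 297, 204]);
translate([299, 835, 408]) cube([892, 297, 204]);
translate([299, 1132, 612]) cube([892, 297, 204]);


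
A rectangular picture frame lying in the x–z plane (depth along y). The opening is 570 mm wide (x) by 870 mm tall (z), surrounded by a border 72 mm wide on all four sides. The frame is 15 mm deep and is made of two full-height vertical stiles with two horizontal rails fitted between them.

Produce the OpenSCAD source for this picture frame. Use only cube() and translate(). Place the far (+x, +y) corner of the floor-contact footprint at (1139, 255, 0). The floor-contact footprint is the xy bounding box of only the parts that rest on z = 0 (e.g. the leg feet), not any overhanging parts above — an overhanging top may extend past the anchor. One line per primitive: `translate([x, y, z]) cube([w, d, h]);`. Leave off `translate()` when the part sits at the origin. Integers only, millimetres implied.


translate([425, 240, 0]) cube([72, 15, 1014]);
translate([1067, 240, 0]) cube([72, 15, 1014]);
translate([497, 240, 0]) cube([570, 15, 72]);
translate([497, 240, 942]) cube([570, 15, 72]);


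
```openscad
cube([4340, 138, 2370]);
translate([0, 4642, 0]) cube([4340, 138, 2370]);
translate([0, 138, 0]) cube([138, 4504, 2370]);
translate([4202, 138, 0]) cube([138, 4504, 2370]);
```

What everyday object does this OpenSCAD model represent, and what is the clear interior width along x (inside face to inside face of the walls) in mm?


A house (or room) frame. The interior width is 4064 mm.

Four 2370 mm walls enclosing a rectangle with no floor or roof — a room or house frame. Outside width is 4340 mm and wall thickness is 138 mm, so the interior width is 4340 − 2 × 138 = 4064 mm.


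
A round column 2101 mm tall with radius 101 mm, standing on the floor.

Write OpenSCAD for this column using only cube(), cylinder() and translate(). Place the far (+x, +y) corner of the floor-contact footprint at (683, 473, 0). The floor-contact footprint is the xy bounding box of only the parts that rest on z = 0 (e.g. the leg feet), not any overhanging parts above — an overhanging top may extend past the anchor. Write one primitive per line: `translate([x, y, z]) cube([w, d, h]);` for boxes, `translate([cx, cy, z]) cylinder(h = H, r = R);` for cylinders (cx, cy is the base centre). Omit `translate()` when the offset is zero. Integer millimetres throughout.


translate([582, 372, 0]) cylinder(h = 2101, r = 101);
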